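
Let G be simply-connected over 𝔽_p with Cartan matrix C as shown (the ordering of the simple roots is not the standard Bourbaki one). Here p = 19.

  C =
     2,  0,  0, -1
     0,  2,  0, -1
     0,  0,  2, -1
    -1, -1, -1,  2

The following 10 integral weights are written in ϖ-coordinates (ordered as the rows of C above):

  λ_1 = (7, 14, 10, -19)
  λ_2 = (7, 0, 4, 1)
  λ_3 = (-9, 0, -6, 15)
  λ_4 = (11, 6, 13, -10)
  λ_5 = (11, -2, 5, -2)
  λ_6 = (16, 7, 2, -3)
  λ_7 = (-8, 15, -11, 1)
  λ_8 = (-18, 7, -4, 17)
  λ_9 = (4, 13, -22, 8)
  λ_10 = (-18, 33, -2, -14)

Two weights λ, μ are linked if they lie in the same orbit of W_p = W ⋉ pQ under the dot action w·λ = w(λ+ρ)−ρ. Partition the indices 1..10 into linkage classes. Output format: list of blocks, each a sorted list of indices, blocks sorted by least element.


C ↔ D_4 under row/col permutation; |W(D_4)| = 192.

Alcove-folded reps (p=19, 10 weights, presented ϖ-order):

  λ_1+ρ ↦ (8, 1, 5, 2)
  λ_2+ρ ↦ (8, 1, 5, 2)
  λ_3+ρ ↦ (8, 1, 5, 2)
  λ_4+ρ ↦ (3, 2, 5, 2)
  λ_5+ρ ↦ (10, 1, 4, 1)
  λ_6+ρ ↦ (10, 1, 4, 1)
  λ_7+ρ ↦ (8, 1, 5, 2)
  λ_8+ρ ↦ (10, 1, 4, 1)
  λ_9+ρ ↦ (3, 2, 5, 2)
  λ_10+ρ ↦ (10, 1, 4, 1)

Grouping the 10 weights by Ā_19-representative: 3 linkage classes.

[[1, 2, 3, 7], [4, 9], [5, 6, 8, 10]]


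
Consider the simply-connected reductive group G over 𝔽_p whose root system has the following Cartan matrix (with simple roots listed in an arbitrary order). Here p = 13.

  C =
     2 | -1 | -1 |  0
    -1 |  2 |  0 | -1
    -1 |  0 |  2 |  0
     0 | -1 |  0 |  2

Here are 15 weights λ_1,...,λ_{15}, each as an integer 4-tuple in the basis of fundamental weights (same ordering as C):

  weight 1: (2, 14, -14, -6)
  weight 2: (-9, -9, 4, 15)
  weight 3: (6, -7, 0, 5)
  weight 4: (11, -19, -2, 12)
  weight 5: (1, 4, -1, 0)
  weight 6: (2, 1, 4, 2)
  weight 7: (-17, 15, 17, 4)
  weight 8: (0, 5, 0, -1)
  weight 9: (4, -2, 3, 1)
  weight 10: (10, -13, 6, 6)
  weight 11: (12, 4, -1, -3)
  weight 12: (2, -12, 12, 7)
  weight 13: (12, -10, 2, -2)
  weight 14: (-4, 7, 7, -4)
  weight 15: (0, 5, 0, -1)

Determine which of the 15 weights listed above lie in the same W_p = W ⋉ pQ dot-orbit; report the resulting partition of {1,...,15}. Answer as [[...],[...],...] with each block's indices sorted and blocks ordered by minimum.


C ↔ A_4 under row/col permutation; |W(A_4)| = 120.

Folding the 15 weights λ_j+ρ into Ā_13 (reps in the given 4-coord order):

    λ_1+ρ ↦ (8, 0, 2, 0)
    λ_2+ρ ↦ (3, 2, 5, 3)
    λ_3+ρ ↦ (1, 6, 1, 0)
    λ_4+ρ ↦ (1, 6, 1, 0)
    λ_5+ρ ↦ (2, 5, 0, 1)
    λ_6+ρ ↦ (3, 2, 5, 3)
    λ_7+ρ ↦ (3, 2, 5, 3)
    λ_8+ρ ↦ (1, 6, 1, 0)
    λ_9+ρ ↦ (4, 1, 4, 1)
    λ_10+ρ ↦ (1, 6, 1, 0)
    λ_11+ρ ↦ (8, 0, 2, 0)
    λ_12+ρ ↦ (8, 0, 2, 0)
    λ_13+ρ ↦ (3, 1, 0, 6)
    λ_14+ρ ↦ (3, 2, 5, 3)
    λ_15+ρ ↦ (1, 6, 1, 0)

Grouping the 15 weights by Ā_13-representative: 6 linkage classes.

[[1, 11, 12], [2, 6, 7, 14], [3, 4, 8, 10, 15], [5], [9], [13]]


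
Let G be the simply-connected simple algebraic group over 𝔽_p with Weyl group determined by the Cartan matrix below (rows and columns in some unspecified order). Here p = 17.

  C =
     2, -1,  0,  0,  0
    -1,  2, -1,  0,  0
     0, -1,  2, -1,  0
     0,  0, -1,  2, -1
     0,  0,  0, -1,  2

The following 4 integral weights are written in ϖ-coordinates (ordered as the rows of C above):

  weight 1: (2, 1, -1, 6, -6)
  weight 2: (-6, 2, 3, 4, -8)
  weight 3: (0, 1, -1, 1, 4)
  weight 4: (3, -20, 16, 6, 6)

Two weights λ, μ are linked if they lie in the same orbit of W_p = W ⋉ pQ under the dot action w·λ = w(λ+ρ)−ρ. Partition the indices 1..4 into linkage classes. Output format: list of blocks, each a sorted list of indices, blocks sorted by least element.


Dynkin diagram of C (from the 8 off-diagonal −1 entries): A_5.

Folding the 4 weights λ_j+ρ into Ā_17 (reps in the given 5-coord order):

  λ_1+ρ ↦ (3, 2, 0, 2, 5)
  λ_2+ρ ↦ (3, 2, 0, 2, 5)
  λ_3+ρ ↦ (1, 2, 0, 2, 5)
  λ_4+ρ ↦ (1, 2, 0, 2, 5)

Linkage partition of the 4 weights (2 classes, p=17):

[[1, 2], [3, 4]]


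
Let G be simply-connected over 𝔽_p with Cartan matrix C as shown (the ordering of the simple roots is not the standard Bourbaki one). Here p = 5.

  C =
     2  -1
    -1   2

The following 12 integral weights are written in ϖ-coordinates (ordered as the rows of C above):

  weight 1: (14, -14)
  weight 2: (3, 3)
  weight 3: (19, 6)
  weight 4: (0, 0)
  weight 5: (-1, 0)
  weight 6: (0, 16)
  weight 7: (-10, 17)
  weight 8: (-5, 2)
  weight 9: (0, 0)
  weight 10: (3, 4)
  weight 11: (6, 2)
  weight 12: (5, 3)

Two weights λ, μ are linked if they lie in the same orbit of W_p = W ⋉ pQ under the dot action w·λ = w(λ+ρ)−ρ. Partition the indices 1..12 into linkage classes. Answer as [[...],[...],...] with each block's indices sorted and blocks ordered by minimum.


Cartan matrix: type A_2 (|W|=6); un-permuting the 2 rows.

W_5-reps of the 12 weights in Ā_5 (same 2-coord order as C):

  1: (0, 2)
  2: (1, 1)
  3: (0, 2)
  4: (1, 1)
  5: (0, 1)
  6: (1, 2)
  7: (1, 1)
  8: (3, 1)
  9: (1, 1)
  10: (0, 1)
  11: (0, 2)
  12: (0, 1)

Partition of {1..12} into 5 W_5-dot-orbits:

[[1, 3, 11], [2, 4, 7, 9], [5, 10, 12], [6], [8]]


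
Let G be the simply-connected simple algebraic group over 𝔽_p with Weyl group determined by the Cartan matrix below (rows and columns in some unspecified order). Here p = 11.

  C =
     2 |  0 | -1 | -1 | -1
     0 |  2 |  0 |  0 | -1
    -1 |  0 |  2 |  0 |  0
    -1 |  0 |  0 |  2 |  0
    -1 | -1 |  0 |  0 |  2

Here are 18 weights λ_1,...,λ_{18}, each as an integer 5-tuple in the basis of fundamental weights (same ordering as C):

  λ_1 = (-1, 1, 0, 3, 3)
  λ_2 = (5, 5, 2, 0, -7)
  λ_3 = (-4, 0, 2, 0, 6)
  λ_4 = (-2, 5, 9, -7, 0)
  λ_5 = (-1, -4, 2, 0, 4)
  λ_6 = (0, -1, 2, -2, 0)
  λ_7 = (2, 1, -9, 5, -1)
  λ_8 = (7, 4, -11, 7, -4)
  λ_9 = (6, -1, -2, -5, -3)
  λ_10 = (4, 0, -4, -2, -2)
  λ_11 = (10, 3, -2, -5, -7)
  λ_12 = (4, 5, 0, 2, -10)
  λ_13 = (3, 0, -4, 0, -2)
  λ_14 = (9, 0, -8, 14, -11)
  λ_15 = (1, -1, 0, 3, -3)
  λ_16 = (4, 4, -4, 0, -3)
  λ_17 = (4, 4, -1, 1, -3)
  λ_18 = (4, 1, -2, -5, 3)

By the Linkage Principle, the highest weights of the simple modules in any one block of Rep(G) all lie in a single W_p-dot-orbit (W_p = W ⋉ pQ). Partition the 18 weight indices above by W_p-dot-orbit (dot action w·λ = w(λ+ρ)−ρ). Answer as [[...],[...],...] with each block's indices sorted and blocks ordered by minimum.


C ↔ D_5 under row/col permutation; |W(D_5)| = 1920.

Ā_11 reps of the 18 weights (D_5, coords as presented):

  1: (0, 2, 1, 4, 0)
  2: (0, 0, 3, 1, 1)
  3: (1, 1, 0, 2, 2)
  4: (0, 0, 3, 1, 1)
  5: (0, 3, 3, 1, 2)
  6: (0, 0, 3, 1, 1)
  7: (0, 3, 3, 1, 2)
  8: (0, 3, 3, 1, 2)
  9: (0, 2, 1, 4, 0)
  10: (0, 0, 3, 1, 1)
  11: (0, 2, 1, 4, 0)
  12: (0, 3, 3, 1, 2)
  13: (0, 0, 3, 1, 1)
  14: (1, 1, 3, 3, 0)
  15: (0, 2, 1, 4, 0)
  16: (0, 3, 3, 1, 2)
  17: (1, 1, 0, 2, 2)
  18: (0, 2, 1, 4, 0)

Linkage partition of the 18 weights (5 classes, p=11):

[[1, 9, 11, 15, 18], [2, 4, 6, 10, 13], [3, 17], [5, 7, 8, 12, 16], [14]]


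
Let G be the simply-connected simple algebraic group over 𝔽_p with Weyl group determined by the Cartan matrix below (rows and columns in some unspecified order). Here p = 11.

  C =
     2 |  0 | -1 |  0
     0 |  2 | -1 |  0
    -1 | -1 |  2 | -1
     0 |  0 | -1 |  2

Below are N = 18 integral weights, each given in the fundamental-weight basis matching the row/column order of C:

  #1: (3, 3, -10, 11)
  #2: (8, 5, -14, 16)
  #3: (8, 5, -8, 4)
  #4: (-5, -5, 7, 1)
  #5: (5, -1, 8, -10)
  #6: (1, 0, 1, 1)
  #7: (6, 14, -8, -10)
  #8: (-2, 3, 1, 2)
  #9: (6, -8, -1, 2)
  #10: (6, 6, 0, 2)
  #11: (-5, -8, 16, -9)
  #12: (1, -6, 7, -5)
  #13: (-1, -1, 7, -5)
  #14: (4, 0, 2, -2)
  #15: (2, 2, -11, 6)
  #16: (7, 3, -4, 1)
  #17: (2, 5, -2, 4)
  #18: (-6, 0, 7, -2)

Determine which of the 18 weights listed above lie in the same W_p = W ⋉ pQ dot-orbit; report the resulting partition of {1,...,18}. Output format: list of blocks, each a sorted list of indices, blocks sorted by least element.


C ↔ D_4 under row/col permutation; |W(D_4)| = 192.

Folding the 18 weights λ_j+ρ into Ā_11 (reps in the given 4-coord order):

    1: (4, 4, 0, 2)
    2: (2, 1, 2, 2)
    3: (2, 1, 2, 2)
    4: (4, 4, 0, 2)
    5: (2, 4, 0, 5)
    6: (2, 1, 2, 2)
    7: (4, 4, 0, 2)
    8: (1, 4, 1, 3)
    9: (0, 0, 3, 4)
    10: (0, 0, 3, 4)
    11: (2, 1, 2, 2)
    12: (1, 4, 1, 3)
    13: (0, 0, 3, 4)
    14: (5, 1, 2, 1)
    15: (0, 0, 3, 4)
    16: (5, 1, 2, 1)
    17: (1, 4, 1, 3)
    18: (5, 1, 2, 1)

Linkage partition of the 18 weights (6 classes, p=11):

[[1, 4, 7], [2, 3, 6, 11], [5], [8, 12, 17], [9, 10, 13, 15], [14, 16, 18]]


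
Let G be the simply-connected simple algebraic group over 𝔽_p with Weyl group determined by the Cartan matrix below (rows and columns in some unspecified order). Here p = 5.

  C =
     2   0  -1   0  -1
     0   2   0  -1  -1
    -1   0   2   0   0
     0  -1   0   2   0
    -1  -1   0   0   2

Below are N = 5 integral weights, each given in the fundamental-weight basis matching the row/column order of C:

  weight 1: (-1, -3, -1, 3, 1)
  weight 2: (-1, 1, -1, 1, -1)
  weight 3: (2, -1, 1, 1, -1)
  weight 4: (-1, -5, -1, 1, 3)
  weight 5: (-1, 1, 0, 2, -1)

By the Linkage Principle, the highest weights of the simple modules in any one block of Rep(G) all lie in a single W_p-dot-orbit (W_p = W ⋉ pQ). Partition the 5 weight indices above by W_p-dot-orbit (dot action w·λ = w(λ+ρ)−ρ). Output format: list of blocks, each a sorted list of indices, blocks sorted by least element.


Root system A_5: the 5×5 matrix C matches after relabeling.

Folding the 5 weights λ_j+ρ into Ā_5 (reps in the given 5-coord order):

    [1] (0, 2, 0, 2, 0)
    [2] (0, 2, 0, 2, 0)
    [3] (3, 0, 0, 0, 0)
    [4] (0, 2, 0, 2, 0)
    [5] (0, 2, 0, 2, 0)

The 5 indices split into 2 linkage classes (same alcove rep ⇔ same W_5-dot-orbit):

[[1, 2, 4, 5], [3]]


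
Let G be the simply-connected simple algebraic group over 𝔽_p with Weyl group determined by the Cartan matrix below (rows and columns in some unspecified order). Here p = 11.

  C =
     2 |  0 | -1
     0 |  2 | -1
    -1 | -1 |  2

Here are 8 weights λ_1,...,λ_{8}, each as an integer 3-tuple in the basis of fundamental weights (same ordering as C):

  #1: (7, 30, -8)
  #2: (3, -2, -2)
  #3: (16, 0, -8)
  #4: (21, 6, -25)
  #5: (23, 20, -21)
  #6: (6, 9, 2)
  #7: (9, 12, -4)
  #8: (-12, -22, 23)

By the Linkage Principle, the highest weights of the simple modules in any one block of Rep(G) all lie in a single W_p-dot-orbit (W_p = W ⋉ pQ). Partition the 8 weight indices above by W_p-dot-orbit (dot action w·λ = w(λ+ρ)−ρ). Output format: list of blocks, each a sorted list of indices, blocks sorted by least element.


A_3 Cartan matrix, 3 simple roots permuted; ρ=(1,1,1).

λ_j+ρ reflected into Ā_11 (⟨·,θ^∨⟩≤11); 3-tuples as given:

  λ_1 → (2, 1, 1);  λ_2 → (2, 1, 1);  λ_3 → (4, 0, 1);  λ_4 → (5, 2, 4);  λ_5 → (2, 1, 1);  λ_6 → (2, 1, 1);  λ_7 → (2, 1, 1);  λ_8 → (8, 2, 0)

Partition of {1..8} into 4 W_11-dot-orbits:

[[1, 2, 5, 6, 7], [3], [4], [8]]


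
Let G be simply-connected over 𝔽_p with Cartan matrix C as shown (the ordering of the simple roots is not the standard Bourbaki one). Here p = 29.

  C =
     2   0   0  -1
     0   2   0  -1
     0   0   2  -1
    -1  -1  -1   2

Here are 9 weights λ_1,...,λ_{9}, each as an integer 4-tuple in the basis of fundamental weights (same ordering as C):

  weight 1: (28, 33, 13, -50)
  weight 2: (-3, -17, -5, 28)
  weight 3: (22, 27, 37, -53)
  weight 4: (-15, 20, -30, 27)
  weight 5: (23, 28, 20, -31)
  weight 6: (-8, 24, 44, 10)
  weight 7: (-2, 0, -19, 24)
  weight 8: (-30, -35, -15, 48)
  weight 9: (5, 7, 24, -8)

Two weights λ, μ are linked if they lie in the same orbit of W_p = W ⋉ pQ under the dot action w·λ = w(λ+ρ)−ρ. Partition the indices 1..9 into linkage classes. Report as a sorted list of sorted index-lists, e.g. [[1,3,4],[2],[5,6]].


Type D_4, rank 4, |W|=192; reorder rows/cols to standard.

Each λ_j+ρ reduced to Ā_29; 4-tuples below use C's row order:

  [1] (5, 0, 8, 1)
  [2] (2, 16, 4, 0)
  [3] (5, 0, 8, 1)
  [4] (5, 0, 8, 1)
  [5] (5, 0, 8, 1)
  [6] (2, 16, 4, 0)
  [7] (1, 1, 18, 3)
  [8] (5, 0, 8, 1)
  [9] (1, 1, 18, 3)

Grouping the 9 weights by Ā_29-representative: 3 linkage classes.

[[1, 3, 4, 5, 8], [2, 6], [7, 9]]


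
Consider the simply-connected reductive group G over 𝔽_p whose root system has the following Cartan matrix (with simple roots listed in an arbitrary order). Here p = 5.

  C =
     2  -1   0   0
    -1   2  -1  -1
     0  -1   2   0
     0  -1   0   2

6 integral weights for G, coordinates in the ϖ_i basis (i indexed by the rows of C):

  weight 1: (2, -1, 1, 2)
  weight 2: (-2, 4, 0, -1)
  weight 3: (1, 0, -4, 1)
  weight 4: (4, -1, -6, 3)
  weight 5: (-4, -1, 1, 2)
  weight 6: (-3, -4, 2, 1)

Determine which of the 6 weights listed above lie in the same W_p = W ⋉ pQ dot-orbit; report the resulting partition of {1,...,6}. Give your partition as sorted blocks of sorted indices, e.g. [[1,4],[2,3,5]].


Root system D_4: the 4×4 matrix C matches after relabeling.

Folding the 6 weights λ_j+ρ into Ā_5 (reps in the given 4-coord order):

  λ_1+ρ ↦ (0, 2, 1, 0) · λ_2+ρ ↦ (0, 0, 0, 1) · λ_3+ρ ↦ (0, 2, 1, 0) · λ_4+ρ ↦ (0, 0, 0, 1) · λ_5+ρ ↦ (0, 2, 1, 0) · λ_6+ρ ↦ (0, 2, 1, 0)

These 6 weights hit 2 W_5-dot-orbits; sizes (4, 2):

[[1, 3, 5, 6], [2, 4]]


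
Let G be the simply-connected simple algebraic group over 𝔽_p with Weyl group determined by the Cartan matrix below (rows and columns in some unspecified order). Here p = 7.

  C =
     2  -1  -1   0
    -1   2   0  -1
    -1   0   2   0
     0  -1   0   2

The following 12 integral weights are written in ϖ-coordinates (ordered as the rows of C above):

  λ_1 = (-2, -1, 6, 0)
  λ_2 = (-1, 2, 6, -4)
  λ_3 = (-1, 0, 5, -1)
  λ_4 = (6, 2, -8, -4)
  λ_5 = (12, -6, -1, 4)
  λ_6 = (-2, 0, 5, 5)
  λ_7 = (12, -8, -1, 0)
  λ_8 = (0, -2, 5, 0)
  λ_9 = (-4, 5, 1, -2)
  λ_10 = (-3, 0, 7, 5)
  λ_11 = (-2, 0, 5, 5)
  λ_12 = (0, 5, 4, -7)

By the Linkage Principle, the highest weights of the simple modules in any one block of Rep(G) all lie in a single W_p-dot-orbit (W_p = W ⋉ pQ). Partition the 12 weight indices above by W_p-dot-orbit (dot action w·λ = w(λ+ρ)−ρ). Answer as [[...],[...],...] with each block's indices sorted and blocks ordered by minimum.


C ↔ A_4 under row/col permutation; |W(A_4)| = 120.

λ_j+ρ reflected into Ā_7 (⟨·,θ^∨⟩≤7); 4-tuples as given:

    [1] (0, 1, 6, 0)
    [2] (0, 0, 4, 0)
    [3] (0, 1, 6, 0)
    [4] (0, 0, 4, 0)
    [5] (1, 0, 0, 1)
    [6] (1, 0, 0, 1)
    [7] (0, 1, 6, 0)
    [8] (0, 1, 6, 0)
    [9] (2, 2, 1, 1)
    [10] (1, 0, 0, 1)
    [11] (1, 0, 0, 1)
    [12] (1, 0, 0, 1)

Partition of {1..12} into 4 W_7-dot-orbits:

[[1, 3, 7, 8], [2, 4], [5, 6, 10, 11, 12], [9]]


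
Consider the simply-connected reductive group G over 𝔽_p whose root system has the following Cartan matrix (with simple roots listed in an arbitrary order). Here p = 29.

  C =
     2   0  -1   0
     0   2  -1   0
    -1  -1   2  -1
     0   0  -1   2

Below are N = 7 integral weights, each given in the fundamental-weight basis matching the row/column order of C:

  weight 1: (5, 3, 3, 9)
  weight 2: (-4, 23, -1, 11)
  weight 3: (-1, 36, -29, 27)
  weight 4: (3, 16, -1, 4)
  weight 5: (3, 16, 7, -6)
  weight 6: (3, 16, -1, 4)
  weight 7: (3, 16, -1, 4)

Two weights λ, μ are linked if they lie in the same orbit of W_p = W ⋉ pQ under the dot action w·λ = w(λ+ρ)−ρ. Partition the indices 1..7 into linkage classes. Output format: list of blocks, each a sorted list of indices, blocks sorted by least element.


Type D_4, rank 4, |W|=192; reorder rows/cols to standard.

W_29-reps of the 7 weights in Ā_29 (same 4-coord order as C):

  λ_1 → (6, 4, 4, 10)
  λ_2 → (4, 17, 0, 5)
  λ_3 → (20, 1, 0, 8)
  λ_4 → (4, 17, 0, 5)
  λ_5 → (4, 17, 0, 5)
  λ_6 → (4, 17, 0, 5)
  λ_7 → (4, 17, 0, 5)

The 7 indices split into 3 linkage classes (same alcove rep ⇔ same W_29-dot-orbit):

[[1], [2, 4, 5, 6, 7], [3]]


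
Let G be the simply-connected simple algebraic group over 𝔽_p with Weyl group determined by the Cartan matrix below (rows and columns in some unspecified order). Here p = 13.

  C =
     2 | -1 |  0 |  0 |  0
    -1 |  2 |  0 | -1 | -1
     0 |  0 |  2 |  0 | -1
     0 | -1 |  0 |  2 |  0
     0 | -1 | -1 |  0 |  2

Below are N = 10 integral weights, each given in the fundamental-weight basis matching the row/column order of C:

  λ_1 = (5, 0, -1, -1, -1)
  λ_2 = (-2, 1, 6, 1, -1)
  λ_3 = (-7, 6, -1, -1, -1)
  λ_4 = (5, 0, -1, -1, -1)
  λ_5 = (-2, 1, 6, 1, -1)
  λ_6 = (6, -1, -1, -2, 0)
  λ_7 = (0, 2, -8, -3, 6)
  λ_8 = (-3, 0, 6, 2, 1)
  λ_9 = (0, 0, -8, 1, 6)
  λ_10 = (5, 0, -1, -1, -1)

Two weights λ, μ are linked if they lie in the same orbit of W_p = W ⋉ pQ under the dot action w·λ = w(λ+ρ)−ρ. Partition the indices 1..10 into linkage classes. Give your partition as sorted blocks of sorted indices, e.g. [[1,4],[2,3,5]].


D_5 Cartan matrix, 5 simple roots permuted; ρ=(1,1,1,1,1).

Alcove-folded reps (p=13, 10 weights, presented ϖ-order):

  1: (6, 1, 0, 0, 0) · 2: (1, 1, 7, 2, 0) · 3: (6, 1, 0, 0, 0) · 4: (6, 1, 0, 0, 0) · 5: (1, 1, 7, 2, 0) · 6: (6, 1, 0, 0, 0) · 7: (1, 1, 7, 2, 0) · 8: (1, 1, 7, 2, 0) · 9: (1, 1, 7, 2, 0) · 10: (6, 1, 0, 0, 0)

Partition of {1..10} into 2 W_13-dot-orbits:

[[1, 3, 4, 6, 10], [2, 5, 7, 8, 9]]


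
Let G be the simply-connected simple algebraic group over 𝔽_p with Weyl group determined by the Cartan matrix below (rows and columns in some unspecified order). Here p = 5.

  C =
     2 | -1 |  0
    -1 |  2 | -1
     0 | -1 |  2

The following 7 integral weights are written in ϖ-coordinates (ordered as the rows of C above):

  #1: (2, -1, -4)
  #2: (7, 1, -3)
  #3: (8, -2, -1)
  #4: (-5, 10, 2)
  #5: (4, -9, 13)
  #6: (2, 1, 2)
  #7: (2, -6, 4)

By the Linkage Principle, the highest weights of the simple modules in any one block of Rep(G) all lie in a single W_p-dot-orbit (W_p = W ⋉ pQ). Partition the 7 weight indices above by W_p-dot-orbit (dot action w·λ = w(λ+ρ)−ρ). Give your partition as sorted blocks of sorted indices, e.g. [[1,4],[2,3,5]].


C ↔ A_3 under row/col permutation; |W(A_3)| = 24.

W_5-reps of the 7 weights in Ā_5 (same 3-coord order as C):

  1: (0, 3, 0);  2: (0, 3, 0);  3: (1, 3, 0);  4: (1, 3, 0);  5: (1, 3, 0);  6: (0, 2, 0);  7: (2, 3, 0)

4 distinct reps among the 7 weights ⇒ 4 W_5-linkage classes:

[[1, 2], [3, 4, 5], [6], [7]]


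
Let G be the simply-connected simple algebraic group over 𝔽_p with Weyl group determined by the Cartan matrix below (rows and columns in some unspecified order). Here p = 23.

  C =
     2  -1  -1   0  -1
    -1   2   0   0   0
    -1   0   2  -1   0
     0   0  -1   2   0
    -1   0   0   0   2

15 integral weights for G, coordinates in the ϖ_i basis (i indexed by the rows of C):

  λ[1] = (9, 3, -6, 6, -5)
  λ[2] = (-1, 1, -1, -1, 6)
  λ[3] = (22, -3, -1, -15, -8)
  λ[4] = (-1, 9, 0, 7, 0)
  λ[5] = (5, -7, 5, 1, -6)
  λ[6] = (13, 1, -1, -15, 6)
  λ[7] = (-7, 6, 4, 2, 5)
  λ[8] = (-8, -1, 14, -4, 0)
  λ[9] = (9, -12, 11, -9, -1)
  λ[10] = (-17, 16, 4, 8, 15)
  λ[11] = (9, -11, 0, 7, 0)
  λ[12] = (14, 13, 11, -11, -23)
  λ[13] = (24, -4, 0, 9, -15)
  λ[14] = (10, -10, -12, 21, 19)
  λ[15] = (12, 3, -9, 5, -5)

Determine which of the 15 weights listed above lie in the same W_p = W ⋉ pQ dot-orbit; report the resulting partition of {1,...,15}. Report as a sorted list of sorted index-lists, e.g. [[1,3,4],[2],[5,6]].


Dynkin diagram of C (from the 8 off-diagonal −1 entries): D_5.

W_23-reps of the 15 weights in Ā_23 (same 5-coord order as C):

    λ_1+ρ ↦ (1, 4, 5, 2, 4)
    λ_2+ρ ↦ (0, 2, 0, 0, 7)
    λ_3+ρ ↦ (0, 2, 0, 0, 7)
    λ_4+ρ ↦ (0, 10, 1, 8, 1)
    λ_5+ρ ↦ (5, 1, 1, 2, 0)
    λ_6+ρ ↦ (0, 2, 0, 0, 7)
    λ_7+ρ ↦ (5, 1, 1, 2, 0)
    λ_8+ρ ↦ (5, 1, 1, 2, 0)
    λ_9+ρ ↦ (0, 10, 1, 8, 1)
    λ_10+ρ ↦ (5, 1, 1, 2, 0)
    λ_11+ρ ↦ (0, 10, 1, 8, 1)
    λ_12+ρ ↦ (1, 4, 5, 2, 4)
    λ_13+ρ ↦ (0, 10, 1, 8, 1)
    λ_14+ρ ↦ (0, 10, 1, 8, 1)
    λ_15+ρ ↦ (1, 4, 5, 2, 4)

Partition of {1..15} into 4 W_23-dot-orbits:

[[1, 12, 15], [2, 3, 6], [4, 9, 11, 13, 14], [5, 7, 8, 10]]


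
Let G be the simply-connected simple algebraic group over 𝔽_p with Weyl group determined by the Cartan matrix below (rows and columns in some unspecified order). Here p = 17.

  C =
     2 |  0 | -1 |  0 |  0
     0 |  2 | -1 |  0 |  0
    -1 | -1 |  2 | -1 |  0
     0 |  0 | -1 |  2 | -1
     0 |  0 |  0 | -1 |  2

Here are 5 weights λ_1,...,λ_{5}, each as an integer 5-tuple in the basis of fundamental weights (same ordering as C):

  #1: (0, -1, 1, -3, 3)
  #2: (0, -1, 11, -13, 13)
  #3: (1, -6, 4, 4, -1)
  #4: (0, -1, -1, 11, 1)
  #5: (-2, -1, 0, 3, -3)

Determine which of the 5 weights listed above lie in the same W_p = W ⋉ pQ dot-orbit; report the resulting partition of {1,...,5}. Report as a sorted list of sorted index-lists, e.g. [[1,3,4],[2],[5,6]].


D_5 Cartan matrix, 5 simple roots permuted; ρ=(1,1,1,1,1).

λ_j+ρ reflected into Ā_17 (⟨·,θ^∨⟩≤17); 5-tuples as given:

  [1] (1, 0, 0, 2, 2) · [2] (1, 0, 0, 2, 2) · [3] (2, 5, 0, 5, 0) · [4] (1, 0, 0, 2, 2) · [5] (1, 0, 0, 2, 2)

2 distinct reps among the 5 weights ⇒ 2 W_17-linkage classes:

[[1, 2, 4, 5], [3]]


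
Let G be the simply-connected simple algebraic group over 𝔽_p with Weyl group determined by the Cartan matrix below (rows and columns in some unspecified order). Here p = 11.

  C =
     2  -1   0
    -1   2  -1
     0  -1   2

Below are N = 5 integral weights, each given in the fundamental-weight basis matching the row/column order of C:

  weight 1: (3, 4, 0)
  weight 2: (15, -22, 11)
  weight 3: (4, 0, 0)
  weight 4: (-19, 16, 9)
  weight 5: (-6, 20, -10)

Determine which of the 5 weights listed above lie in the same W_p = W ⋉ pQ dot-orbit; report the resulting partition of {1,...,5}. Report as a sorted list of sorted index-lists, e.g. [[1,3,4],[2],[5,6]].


Dynkin diagram of C (from the 4 off-diagonal −1 entries): A_3.

W_11-reps of the 5 weights in Ā_11 (same 3-coord order as C):

    [1] (4, 5, 1)
    [2] (5, 1, 1)
    [3] (5, 1, 1)
    [4] (5, 1, 1)
    [5] (5, 1, 1)

The 5 indices split into 2 linkage classes (same alcove rep ⇔ same W_11-dot-orbit):

[[1], [2, 3, 4, 5]]


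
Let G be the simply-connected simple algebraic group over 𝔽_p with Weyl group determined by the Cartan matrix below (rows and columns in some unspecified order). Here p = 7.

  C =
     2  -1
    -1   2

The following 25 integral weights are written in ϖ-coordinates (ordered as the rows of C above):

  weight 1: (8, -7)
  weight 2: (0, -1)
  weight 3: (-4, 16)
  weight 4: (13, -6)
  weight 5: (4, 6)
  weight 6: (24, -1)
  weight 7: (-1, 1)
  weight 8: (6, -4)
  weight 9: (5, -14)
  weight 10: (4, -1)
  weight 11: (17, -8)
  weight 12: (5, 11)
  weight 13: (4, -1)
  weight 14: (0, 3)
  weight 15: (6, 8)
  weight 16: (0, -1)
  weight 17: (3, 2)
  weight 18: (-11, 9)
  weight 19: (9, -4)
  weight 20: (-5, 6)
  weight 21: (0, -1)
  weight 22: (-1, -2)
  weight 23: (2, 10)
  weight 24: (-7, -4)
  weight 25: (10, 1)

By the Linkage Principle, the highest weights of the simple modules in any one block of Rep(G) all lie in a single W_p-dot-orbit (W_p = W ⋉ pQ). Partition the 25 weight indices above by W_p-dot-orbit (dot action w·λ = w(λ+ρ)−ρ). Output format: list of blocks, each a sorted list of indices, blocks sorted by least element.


Dynkin diagram of C (from the 2 off-diagonal −1 entries): A_2.

λ_j+ρ reflected into Ā_7 (⟨·,θ^∨⟩≤7); 2-tuples as given:

  λ_1+ρ ↦ (1, 4) · λ_2+ρ ↦ (1, 0) · λ_3+ρ ↦ (4, 3) · λ_4+ρ ↦ (0, 2) · λ_5+ρ ↦ (0, 2) · λ_6+ρ ↦ (4, 0) · λ_7+ρ ↦ (0, 2) · λ_8+ρ ↦ (4, 3) · λ_9+ρ ↦ (1, 0) · λ_10+ρ ↦ (5, 0) · λ_11+ρ ↦ (4, 0) · λ_12+ρ ↦ (1, 4) · λ_13+ρ ↦ (5, 0) · λ_14+ρ ↦ (1, 4) · λ_15+ρ ↦ (0, 2) · λ_16+ρ ↦ (1, 0) · λ_17+ρ ↦ (4, 3) · λ_18+ρ ↦ (4, 3) · λ_19+ρ ↦ (4, 0) · λ_20+ρ ↦ (4, 3) · λ_21+ρ ↦ (1, 0) · λ_22+ρ ↦ (1, 0) · λ_23+ρ ↦ (4, 0) · λ_24+ρ ↦ (1, 4) · λ_25+ρ ↦ (1, 4)

Grouping the 25 weights by Ā_7-representative: 6 linkage classes.

[[1, 12, 14, 24, 25], [2, 9, 16, 21, 22], [3, 8, 17, 18, 20], [4, 5, 7, 15], [6, 11, 19, 23], [10, 13]]


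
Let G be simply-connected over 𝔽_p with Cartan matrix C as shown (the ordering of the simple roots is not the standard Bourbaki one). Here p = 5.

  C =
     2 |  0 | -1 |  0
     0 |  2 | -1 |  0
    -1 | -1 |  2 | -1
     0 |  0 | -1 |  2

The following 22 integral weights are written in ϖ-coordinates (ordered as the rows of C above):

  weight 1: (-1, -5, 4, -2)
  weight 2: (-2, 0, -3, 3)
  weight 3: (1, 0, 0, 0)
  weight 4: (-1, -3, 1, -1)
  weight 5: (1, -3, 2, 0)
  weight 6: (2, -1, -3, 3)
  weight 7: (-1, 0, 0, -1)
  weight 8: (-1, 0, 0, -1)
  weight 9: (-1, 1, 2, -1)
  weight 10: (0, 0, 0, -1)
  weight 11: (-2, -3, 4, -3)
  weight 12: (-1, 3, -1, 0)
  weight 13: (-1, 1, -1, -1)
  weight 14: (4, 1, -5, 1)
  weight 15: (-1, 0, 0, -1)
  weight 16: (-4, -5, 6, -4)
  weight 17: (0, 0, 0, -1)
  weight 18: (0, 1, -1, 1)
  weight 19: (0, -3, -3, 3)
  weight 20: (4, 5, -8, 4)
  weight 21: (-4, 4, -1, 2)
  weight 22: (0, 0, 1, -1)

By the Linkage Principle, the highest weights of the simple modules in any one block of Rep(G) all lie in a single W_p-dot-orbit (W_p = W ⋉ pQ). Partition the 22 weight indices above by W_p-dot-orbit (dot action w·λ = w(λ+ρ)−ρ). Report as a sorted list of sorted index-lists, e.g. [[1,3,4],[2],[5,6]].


Dynkin diagram of C (from the 6 off-diagonal −1 entries): D_4.

Each λ_j+ρ reduced to Ā_5; 4-tuples below use C's row order:

  λ_1+ρ ↦ (0, 4, 0, 1)
  λ_2+ρ ↦ (1, 1, 1, 0)
  λ_3+ρ ↦ (2, 1, 0, 1)
  λ_4+ρ ↦ (0, 2, 0, 0)
  λ_5+ρ ↦ (1, 1, 1, 0)
  λ_6+ρ ↦ (1, 2, 0, 2)
  λ_7+ρ ↦ (0, 1, 1, 0)
  λ_8+ρ ↦ (0, 1, 1, 0)
  λ_9+ρ ↦ (0, 2, 0, 0)
  λ_10+ρ ↦ (1, 1, 1, 0)
  λ_11+ρ ↦ (1, 2, 0, 2)
  λ_12+ρ ↦ (0, 4, 0, 1)
  λ_13+ρ ↦ (0, 2, 0, 0)
  λ_14+ρ ↦ (1, 2, 0, 2)
  λ_15+ρ ↦ (0, 1, 1, 0)
  λ_16+ρ ↦ (0, 1, 1, 0)
  λ_17+ρ ↦ (1, 1, 1, 0)
  λ_18+ρ ↦ (1, 2, 0, 2)
  λ_19+ρ ↦ (2, 1, 0, 1)
  λ_20+ρ ↦ (0, 1, 1, 0)
  λ_21+ρ ↦ (0, 2, 0, 0)
  λ_22+ρ ↦ (1, 1, 1, 0)

Partition of {1..22} into 6 W_5-dot-orbits:

[[1, 12], [2, 5, 10, 17, 22], [3, 19], [4, 9, 13, 21], [6, 11, 14, 18], [7, 8, 15, 16, 20]]


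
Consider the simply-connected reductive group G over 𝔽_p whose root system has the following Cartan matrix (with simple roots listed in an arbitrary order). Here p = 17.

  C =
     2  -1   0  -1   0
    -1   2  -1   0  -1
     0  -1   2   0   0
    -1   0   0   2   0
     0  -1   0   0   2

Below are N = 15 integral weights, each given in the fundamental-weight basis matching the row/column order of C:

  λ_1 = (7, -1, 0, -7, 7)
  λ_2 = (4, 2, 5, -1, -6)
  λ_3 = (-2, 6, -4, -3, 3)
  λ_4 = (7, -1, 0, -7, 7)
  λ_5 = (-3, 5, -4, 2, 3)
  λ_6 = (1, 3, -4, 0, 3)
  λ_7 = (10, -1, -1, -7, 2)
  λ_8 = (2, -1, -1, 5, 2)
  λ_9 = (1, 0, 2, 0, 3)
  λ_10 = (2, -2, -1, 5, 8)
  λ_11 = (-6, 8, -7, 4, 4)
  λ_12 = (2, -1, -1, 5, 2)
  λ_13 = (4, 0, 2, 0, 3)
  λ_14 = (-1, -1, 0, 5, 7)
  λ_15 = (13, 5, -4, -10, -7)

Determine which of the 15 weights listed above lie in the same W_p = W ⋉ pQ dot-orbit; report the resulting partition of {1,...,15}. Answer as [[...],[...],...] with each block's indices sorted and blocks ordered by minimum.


Cartan matrix: type D_5 (|W|=1920); un-permuting the 5 rows.

Each λ_j+ρ reduced to Ā_17; 5-tuples below use C's row order:

  λ_1 → (0, 0, 1, 6, 8);  λ_2 → (3, 2, 4, 0, 3);  λ_3 → (2, 1, 3, 1, 4);  λ_4 → (0, 0, 1, 6, 8);  λ_5 → (2, 1, 3, 1, 4);  λ_6 → (2, 1, 3, 1, 4);  λ_7 → (3, 0, 0, 6, 3);  λ_8 → (3, 0, 0, 6, 3);  λ_9 → (2, 1, 3, 1, 4);  λ_10 → (0, 0, 1, 6, 8);  λ_11 → (3, 2, 4, 0, 3);  λ_12 → (3, 0, 0, 6, 3);  λ_13 → (2, 1, 3, 1, 4);  λ_14 → (0, 0, 1, 6, 8);  λ_15 → (3, 0, 0, 6, 3)

Linkage partition of the 15 weights (4 classes, p=17):

[[1, 4, 10, 14], [2, 11], [3, 5, 6, 9, 13], [7, 8, 12, 15]]


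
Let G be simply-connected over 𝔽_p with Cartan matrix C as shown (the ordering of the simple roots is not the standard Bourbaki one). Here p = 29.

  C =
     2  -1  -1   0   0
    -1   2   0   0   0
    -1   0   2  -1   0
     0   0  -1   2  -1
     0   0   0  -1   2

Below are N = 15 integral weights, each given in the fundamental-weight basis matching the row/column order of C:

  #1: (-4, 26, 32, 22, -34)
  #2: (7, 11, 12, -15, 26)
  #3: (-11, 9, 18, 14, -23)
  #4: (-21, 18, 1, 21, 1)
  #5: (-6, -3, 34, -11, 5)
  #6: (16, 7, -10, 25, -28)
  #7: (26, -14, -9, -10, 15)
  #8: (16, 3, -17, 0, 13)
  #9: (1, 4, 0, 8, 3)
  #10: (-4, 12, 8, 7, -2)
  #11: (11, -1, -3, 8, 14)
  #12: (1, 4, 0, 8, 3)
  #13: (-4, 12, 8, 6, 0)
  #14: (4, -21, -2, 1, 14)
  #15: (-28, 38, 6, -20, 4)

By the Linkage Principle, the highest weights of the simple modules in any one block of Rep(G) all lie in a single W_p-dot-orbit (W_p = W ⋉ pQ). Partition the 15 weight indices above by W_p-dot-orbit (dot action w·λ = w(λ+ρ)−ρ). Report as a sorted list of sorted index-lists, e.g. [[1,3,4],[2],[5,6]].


C ↔ A_5 under row/col permutation; |W(A_5)| = 720.

Ā_29 reps of the 15 weights (A_5, coords as presented):

  λ_1+ρ ↦ (1, 1, 18, 4, 2)
  λ_2+ρ ↦ (2, 5, 1, 9, 4)
  λ_3+ρ ↦ (5, 5, 2, 7, 10)
  λ_4+ρ ↦ (1, 1, 18, 4, 2)
  λ_5+ρ ↦ (1, 1, 18, 4, 2)
  λ_6+ρ ↦ (2, 5, 1, 9, 4)
  λ_7+ρ ↦ (3, 10, 6, 7, 1)
  λ_8+ρ ↦ (1, 4, 1, 14, 1)
  λ_9+ρ ↦ (2, 5, 1, 9, 4)
  λ_10+ρ ↦ (3, 10, 6, 7, 1)
  λ_11+ρ ↦ (5, 5, 2, 7, 10)
  λ_12+ρ ↦ (2, 5, 1, 9, 4)
  λ_13+ρ ↦ (3, 10, 6, 7, 1)
  λ_14+ρ ↦ (1, 4, 1, 14, 1)
  λ_15+ρ ↦ (5, 5, 2, 7, 10)

Partition of {1..15} into 5 W_29-dot-orbits:

[[1, 4, 5], [2, 6, 9, 12], [3, 11, 15], [7, 10, 13], [8, 14]]


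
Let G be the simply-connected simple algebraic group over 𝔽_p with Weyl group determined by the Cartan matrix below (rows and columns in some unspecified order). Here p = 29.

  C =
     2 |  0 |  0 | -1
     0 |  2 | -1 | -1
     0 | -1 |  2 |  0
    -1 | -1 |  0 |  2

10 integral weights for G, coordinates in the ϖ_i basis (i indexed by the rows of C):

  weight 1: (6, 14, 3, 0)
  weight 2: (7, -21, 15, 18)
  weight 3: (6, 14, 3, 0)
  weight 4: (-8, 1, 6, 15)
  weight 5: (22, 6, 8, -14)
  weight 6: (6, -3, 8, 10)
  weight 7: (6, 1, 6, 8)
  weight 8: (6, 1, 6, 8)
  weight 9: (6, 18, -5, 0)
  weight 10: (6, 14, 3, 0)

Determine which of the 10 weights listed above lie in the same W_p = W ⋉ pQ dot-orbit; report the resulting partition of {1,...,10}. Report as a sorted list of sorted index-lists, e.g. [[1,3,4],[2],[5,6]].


A_4 Cartan matrix, 4 simple roots permuted; ρ=(1,1,1,1).

Alcove-folded reps (p=29, 10 weights, presented ϖ-order):

  [1] (7, 15, 4, 1);  [2] (7, 15, 4, 1);  [3] (7, 15, 4, 1);  [4] (7, 2, 7, 9);  [5] (10, 6, 3, 7);  [6] (7, 2, 7, 9);  [7] (7, 2, 7, 9);  [8] (7, 2, 7, 9);  [9] (7, 15, 4, 1);  [10] (7, 15, 4, 1)

The 10 indices split into 3 linkage classes (same alcove rep ⇔ same W_29-dot-orbit):

[[1, 2, 3, 9, 10], [4, 6, 7, 8], [5]]


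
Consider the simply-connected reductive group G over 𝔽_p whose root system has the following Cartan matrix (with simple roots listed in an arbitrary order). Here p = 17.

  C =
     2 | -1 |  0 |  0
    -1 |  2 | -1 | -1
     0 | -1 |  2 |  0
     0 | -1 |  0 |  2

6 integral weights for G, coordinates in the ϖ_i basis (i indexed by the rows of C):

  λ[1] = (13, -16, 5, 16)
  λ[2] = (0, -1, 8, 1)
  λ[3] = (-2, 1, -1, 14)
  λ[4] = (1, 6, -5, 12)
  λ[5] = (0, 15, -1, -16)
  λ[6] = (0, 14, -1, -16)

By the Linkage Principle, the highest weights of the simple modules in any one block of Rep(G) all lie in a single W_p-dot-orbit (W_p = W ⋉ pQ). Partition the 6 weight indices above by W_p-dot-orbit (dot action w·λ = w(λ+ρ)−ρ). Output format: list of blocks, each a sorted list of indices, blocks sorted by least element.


Type D_4, rank 4, |W|=192; reorder rows/cols to standard.

Folding the 6 weights λ_j+ρ into Ā_17 (reps in the given 4-coord order):

  [1] (1, 0, 9, 2);  [2] (1, 0, 9, 2);  [3] (1, 0, 0, 15);  [4] (3, 1, 1, 8);  [5] (1, 0, 0, 15);  [6] (1, 0, 0, 15)

3 distinct reps among the 6 weights ⇒ 3 W_17-linkage classes:

[[1, 2], [3, 5, 6], [4]]


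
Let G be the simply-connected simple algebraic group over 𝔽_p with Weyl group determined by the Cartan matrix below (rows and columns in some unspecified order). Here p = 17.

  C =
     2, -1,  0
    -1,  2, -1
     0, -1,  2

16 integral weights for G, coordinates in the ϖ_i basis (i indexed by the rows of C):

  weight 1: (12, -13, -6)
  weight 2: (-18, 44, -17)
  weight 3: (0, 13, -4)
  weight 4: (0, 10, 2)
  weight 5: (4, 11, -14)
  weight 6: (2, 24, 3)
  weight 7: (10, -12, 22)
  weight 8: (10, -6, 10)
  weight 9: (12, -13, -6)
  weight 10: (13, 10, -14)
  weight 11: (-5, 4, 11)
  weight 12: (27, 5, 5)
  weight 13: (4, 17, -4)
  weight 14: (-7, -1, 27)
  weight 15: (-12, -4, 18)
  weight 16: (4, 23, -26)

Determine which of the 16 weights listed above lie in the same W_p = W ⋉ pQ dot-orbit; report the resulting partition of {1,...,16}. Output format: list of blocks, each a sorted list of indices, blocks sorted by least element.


Dynkin diagram of C (from the 4 off-diagonal −1 entries): A_3.

Ā_17 reps of the 16 weights (A_3, coords as presented):

    1: (4, 1, 12)
    2: (0, 11, 1)
    3: (1, 11, 3)
    4: (1, 11, 3)
    5: (4, 1, 12)
    6: (4, 2, 3)
    7: (6, 5, 6)
    8: (6, 5, 6)
    9: (4, 1, 12)
    10: (4, 2, 3)
    11: (4, 1, 12)
    12: (6, 5, 6)
    13: (1, 11, 3)
    14: (6, 5, 6)
    15: (1, 11, 3)
    16: (1, 7, 5)

Grouping the 16 weights by Ā_17-representative: 6 linkage classes.

[[1, 5, 9, 11], [2], [3, 4, 13, 15], [6, 10], [7, 8, 12, 14], [16]]


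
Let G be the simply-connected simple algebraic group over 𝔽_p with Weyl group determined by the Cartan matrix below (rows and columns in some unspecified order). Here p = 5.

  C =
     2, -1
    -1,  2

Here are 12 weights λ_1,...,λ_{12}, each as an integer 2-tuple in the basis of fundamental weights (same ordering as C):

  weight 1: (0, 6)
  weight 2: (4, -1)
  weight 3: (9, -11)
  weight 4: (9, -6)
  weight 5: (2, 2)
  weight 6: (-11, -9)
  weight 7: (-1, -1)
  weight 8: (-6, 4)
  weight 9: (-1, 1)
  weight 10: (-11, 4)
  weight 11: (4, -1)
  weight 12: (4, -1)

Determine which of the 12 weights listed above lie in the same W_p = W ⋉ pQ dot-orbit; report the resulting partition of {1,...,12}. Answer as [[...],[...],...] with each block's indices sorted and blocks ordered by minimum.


Cartan matrix: type A_2 (|W|=6); un-permuting the 2 rows.

Ā_5 reps of the 12 weights (A_2, coords as presented):

  1: (2, 2) · 2: (5, 0) · 3: (5, 0) · 4: (0, 0) · 5: (2, 2) · 6: (0, 2) · 7: (0, 0) · 8: (5, 0) · 9: (0, 2) · 10: (0, 0) · 11: (5, 0) · 12: (5, 0)

Grouping the 12 weights by Ā_5-representative: 4 linkage classes.

[[1, 5], [2, 3, 8, 11, 12], [4, 7, 10], [6, 9]]


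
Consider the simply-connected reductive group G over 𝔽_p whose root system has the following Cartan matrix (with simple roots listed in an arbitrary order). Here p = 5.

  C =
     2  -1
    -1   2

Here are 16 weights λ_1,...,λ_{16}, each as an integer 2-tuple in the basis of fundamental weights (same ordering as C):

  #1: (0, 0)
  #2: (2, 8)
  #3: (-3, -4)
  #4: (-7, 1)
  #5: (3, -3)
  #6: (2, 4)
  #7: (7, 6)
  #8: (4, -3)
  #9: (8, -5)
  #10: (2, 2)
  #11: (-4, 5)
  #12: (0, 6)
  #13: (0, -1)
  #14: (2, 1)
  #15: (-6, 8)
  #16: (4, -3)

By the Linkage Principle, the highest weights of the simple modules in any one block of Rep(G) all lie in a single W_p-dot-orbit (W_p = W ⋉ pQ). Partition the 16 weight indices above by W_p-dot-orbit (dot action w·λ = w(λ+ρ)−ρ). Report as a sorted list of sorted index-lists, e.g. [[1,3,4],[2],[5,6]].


Dynkin diagram of C (from the 2 off-diagonal −1 entries): A_2.

Ā_5 reps of the 16 weights (A_2, coords as presented):

  λ_1+ρ ↦ (1, 1) · λ_2+ρ ↦ (2, 2) · λ_3+ρ ↦ (3, 2) · λ_4+ρ ↦ (1, 3) · λ_5+ρ ↦ (2, 2) · λ_6+ρ ↦ (0, 2) · λ_7+ρ ↦ (3, 2) · λ_8+ρ ↦ (3, 2) · λ_9+ρ ↦ (1, 0) · λ_10+ρ ↦ (2, 2) · λ_11+ρ ↦ (2, 2) · λ_12+ρ ↦ (2, 2) · λ_13+ρ ↦ (1, 0) · λ_14+ρ ↦ (3, 2) · λ_15+ρ ↦ (1, 0) · λ_16+ρ ↦ (3, 2)

Partition of {1..16} into 6 W_5-dot-orbits:

[[1], [2, 5, 10, 11, 12], [3, 7, 8, 14, 16], [4], [6], [9, 13, 15]]


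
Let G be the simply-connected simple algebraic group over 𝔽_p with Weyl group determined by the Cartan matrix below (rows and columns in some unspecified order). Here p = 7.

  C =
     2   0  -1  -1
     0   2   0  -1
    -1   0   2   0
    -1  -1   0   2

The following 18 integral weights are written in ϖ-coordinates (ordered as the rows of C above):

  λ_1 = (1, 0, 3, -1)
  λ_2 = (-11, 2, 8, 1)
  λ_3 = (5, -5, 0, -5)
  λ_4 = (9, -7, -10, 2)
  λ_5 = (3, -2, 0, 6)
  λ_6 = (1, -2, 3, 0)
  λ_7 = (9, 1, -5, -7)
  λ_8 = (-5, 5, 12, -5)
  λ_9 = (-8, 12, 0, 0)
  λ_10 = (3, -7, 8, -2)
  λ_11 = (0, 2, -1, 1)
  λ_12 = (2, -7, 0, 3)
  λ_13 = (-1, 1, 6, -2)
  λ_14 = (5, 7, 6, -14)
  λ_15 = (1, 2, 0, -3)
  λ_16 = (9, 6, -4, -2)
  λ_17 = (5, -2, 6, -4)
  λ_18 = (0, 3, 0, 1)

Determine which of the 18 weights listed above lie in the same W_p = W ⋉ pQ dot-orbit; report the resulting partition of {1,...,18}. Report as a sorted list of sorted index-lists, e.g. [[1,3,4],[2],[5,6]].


Root system A_4: the 4×4 matrix C matches after relabeling.

λ_j+ρ reflected into Ā_7 (⟨·,θ^∨⟩≤7); 4-tuples as given:

  λ_1 → (2, 1, 4, 0);  λ_2 → (1, 2, 1, 2);  λ_3 → (1, 3, 0, 2);  λ_4 → (0, 1, 1, 2);  λ_5 → (0, 1, 1, 2);  λ_6 → (2, 1, 4, 0);  λ_7 → (0, 1, 1, 2);  λ_8 → (1, 2, 1, 2);  λ_9 → (1, 0, 5, 0);  λ_10 → (1, 3, 0, 2);  λ_11 → (1, 3, 0, 2);  λ_12 → (1, 3, 0, 2);  λ_13 → (1, 0, 5, 0);  λ_14 → (1, 0, 5, 0);  λ_15 → (0, 1, 1, 2);  λ_16 → (2, 1, 4, 0);  λ_17 → (0, 1, 1, 2);  λ_18 → (1, 3, 0, 2)

The 18 indices split into 5 linkage classes (same alcove rep ⇔ same W_7-dot-orbit):

[[1, 6, 16], [2, 8], [3, 10, 11, 12, 18], [4, 5, 7, 15, 17], [9, 13, 14]]


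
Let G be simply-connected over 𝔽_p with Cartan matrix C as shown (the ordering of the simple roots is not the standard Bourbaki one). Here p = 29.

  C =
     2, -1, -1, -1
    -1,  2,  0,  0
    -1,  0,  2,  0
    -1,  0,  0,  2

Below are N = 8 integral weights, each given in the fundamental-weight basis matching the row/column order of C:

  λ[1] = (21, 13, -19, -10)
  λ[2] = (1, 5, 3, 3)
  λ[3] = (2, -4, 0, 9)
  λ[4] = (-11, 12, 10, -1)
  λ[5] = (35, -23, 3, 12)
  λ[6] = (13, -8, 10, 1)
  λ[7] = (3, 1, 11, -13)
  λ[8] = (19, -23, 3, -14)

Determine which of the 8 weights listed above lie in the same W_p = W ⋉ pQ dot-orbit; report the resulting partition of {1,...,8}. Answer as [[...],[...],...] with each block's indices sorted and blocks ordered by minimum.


Cartan matrix: type D_4 (|W|=192); un-permuting the 4 rows.

Folding the 8 weights λ_j+ρ into Ā_29 (reps in the given 4-coord order):

  1: (2, 7, 11, 2);  2: (2, 6, 4, 4);  3: (0, 3, 1, 10);  4: (0, 3, 1, 10);  5: (2, 7, 11, 2);  6: (2, 7, 11, 2);  7: (2, 6, 4, 4);  8: (2, 7, 11, 2)

3 distinct reps among the 8 weights ⇒ 3 W_29-linkage classes:

[[1, 5, 6, 8], [2, 7], [3, 4]]


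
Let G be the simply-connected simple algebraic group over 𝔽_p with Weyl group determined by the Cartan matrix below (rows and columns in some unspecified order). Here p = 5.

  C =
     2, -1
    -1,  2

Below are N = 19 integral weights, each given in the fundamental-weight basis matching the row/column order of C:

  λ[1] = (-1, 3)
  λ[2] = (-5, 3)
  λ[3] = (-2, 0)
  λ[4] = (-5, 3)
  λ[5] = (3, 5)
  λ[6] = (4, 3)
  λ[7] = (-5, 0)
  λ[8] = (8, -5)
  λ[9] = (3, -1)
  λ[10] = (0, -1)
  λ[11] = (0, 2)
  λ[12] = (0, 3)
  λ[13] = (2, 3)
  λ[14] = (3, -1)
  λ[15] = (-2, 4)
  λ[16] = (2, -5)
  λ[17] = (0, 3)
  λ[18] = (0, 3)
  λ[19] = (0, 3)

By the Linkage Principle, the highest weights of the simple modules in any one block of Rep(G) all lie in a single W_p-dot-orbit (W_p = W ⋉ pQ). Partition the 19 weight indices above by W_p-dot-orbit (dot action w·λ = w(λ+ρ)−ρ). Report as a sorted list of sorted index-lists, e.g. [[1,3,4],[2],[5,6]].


Dynkin diagram of C (from the 2 off-diagonal −1 entries): A_2.

W_5-reps of the 19 weights in Ā_5 (same 2-coord order as C):

  λ_1+ρ ↦ (0, 4);  λ_2+ρ ↦ (4, 0);  λ_3+ρ ↦ (1, 0);  λ_4+ρ ↦ (4, 0);  λ_5+ρ ↦ (1, 0);  λ_6+ρ ↦ (1, 0);  λ_7+ρ ↦ (1, 3);  λ_8+ρ ↦ (1, 0);  λ_9+ρ ↦ (4, 0);  λ_10+ρ ↦ (1, 0);  λ_11+ρ ↦ (1, 3);  λ_12+ρ ↦ (1, 4);  λ_13+ρ ↦ (1, 2);  λ_14+ρ ↦ (4, 0);  λ_15+ρ ↦ (1, 4);  λ_16+ρ ↦ (1, 3);  λ_17+ρ ↦ (1, 4);  λ_18+ρ ↦ (1, 4);  λ_19+ρ ↦ (1, 4)

6 distinct reps among the 19 weights ⇒ 6 W_5-linkage classes:

[[1], [2, 4, 9, 14], [3, 5, 6, 8, 10], [7, 11, 16], [12, 15, 17, 18, 19], [13]]
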